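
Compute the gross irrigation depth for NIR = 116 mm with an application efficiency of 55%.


Ea = 55% = 0.55
GID = NIR / Ea = 116 / 0.55 = 210.9091 mm

210.9091 mm


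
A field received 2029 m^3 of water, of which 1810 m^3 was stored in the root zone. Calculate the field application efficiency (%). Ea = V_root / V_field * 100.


Ea = V_root / V_field * 100 = 1810 / 2029 * 100 = 89.2065%

89.2065 %


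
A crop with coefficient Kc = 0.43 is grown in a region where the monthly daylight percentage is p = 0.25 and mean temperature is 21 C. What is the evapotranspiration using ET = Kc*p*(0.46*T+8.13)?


ET = Kc * p * (0.46*T + 8.13)
ET = 0.43 * 0.25 * (0.46*21 + 8.13)
ET = 0.43 * 0.25 * 17.7900

1.9124 mm/day


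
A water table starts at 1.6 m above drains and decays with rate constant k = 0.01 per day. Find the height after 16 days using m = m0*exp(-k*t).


m = m0 * exp(-k*t)
m = 1.6 * exp(-0.01 * 16)
m = 1.6 * exp(-0.1600)

1.3634 m


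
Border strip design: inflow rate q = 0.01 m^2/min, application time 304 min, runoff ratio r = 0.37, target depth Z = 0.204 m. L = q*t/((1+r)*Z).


L = q*t/((1+r)*Z)
L = 0.01*304/((1+0.37)*0.204)
L = 3.04/0.27948

10.8773 m


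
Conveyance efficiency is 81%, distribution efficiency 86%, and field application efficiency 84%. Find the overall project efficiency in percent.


Ec = 0.81, Eb = 0.86, Ea = 0.84
E = 0.81 * 0.86 * 0.84 * 100 = 58.5144%

58.5144 %


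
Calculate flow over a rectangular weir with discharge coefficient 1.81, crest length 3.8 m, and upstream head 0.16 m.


Q = C * L * H^(3/2) = 1.81 * 3.8 * 0.16^1.5 = 1.81 * 3.8 * 0.064000

0.4402 m^3/s


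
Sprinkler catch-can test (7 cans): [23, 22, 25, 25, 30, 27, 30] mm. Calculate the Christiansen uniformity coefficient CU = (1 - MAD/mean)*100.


mean = 26.000000 mm
MAD = 2.571429 mm
CU = (1 - 2.571429/26.000000)*100

90.1099 %


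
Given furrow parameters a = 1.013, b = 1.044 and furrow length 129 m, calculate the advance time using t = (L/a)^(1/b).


t = (L/a)^(1/b)
t = (129/1.013)^(1/1.044)
t = 127.344521^(1/1.044)

103.8161 min


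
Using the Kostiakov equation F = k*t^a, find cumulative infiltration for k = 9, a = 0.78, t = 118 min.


F = k * t^a = 9 * 118^0.78
F = 9 * 41.311215

371.8009 mm


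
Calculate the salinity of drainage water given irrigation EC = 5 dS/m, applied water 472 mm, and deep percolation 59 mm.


EC_dw = EC_iw * D_iw / D_dw
EC_dw = 5 * 472 / 59
EC_dw = 2360 / 59

40.0000 dS/m


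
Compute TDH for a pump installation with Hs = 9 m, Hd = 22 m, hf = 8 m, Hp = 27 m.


TDH = Hs + Hd + hf + Hp = 9 + 22 + 8 + 27 = 66

66 m


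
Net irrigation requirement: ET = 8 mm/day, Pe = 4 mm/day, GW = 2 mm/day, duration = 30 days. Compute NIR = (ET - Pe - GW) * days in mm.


Daily deficit = ET - Pe - GW = 8 - 4 - 2 = 2 mm/day
NIR = 2 * 30 = 60 mm

60.0000 mm


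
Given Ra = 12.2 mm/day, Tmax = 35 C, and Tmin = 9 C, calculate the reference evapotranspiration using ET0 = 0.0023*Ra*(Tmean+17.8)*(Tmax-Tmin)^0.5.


Tmean = (Tmax + Tmin)/2 = (35 + 9)/2 = 22.0
ET0 = 0.0023 * 12.2 * (22.0 + 17.8) * sqrt(35 - 9)
ET0 = 0.0023 * 12.2 * 39.8 * 5.099020

5.6945 mm/day


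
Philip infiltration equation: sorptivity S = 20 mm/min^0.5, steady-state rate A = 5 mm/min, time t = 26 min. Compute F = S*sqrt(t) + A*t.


F = S*sqrt(t) + A*t
F = 20*sqrt(26) + 5*26
F = 20*5.099020 + 130

231.9804 mm


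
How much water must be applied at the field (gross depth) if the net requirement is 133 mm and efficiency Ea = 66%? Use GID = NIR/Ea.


Ea = 66% = 0.66
GID = NIR / Ea = 133 / 0.66 = 201.5152 mm

201.5152 mm


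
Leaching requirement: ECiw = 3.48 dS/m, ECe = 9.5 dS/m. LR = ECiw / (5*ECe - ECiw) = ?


LR = ECiw / (5*ECe - ECiw)
LR = 3.48 / (5*9.5 - 3.48)
LR = 3.48 / 44.0200

0.0791


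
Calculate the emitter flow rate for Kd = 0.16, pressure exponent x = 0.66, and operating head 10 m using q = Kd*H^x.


q = Kd * H^x = 0.16 * 10^0.66 = 0.16 * 4.570882

0.7313 L/h


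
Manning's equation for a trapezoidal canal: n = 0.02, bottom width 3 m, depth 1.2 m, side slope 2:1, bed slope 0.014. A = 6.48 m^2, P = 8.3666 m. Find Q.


R = A/P = 6.48/8.3666 = 0.774508
Q = (1/0.02) * 6.48 * 0.774508^(2/3) * 0.014^0.5

32.3315 m^3/s


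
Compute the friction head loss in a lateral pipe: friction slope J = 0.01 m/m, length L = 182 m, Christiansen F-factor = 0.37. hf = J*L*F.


hf = J * L * F = 0.01 * 182 * 0.37 = 0.6734 m

0.6734 m


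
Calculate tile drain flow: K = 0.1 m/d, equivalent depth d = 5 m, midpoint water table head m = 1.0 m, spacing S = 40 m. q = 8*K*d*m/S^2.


q = 8*K*d*m/S^2
q = 8*0.1*5*1.0/40^2
q = 4.0000 / 1600

0.0025 m/d


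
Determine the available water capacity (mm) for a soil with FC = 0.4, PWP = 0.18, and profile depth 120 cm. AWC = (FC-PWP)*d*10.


AWC = (FC - PWP) * d * 10
AWC = (0.4 - 0.18) * 120 * 10
AWC = 0.2200 * 120 * 10

264.0000 mm


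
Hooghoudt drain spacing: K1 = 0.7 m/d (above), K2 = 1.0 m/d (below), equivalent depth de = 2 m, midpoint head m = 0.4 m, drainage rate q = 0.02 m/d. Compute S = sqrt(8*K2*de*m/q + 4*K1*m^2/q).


S^2 = 8*K2*de*m/q + 4*K1*m^2/q
S^2 = 8*1.0*2*0.4/0.02 + 4*0.7*0.4^2/0.02
S = sqrt(342.4000)

18.5041 m


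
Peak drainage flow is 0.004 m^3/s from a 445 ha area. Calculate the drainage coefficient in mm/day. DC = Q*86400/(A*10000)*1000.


DC = Q * 86400 / (A * 10000) * 1000
DC = 0.004 * 86400 / (445 * 10000) * 1000
DC = 345600.0000 / 4450000

0.0777 mm/day


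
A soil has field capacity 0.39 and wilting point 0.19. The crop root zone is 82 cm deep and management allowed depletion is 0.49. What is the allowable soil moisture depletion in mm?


SMD = (FC - PWP) * d * MAD * 10
SMD = (0.39 - 0.19) * 82 * 0.49 * 10
SMD = 0.2000 * 82 * 0.49 * 10

80.3600 mm


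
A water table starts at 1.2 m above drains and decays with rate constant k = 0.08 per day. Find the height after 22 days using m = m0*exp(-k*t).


m = m0 * exp(-k*t)
m = 1.2 * exp(-0.08 * 22)
m = 1.2 * exp(-1.7600)

0.2065 m


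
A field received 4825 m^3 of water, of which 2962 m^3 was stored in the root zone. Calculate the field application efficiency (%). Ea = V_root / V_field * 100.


Ea = V_root / V_field * 100 = 2962 / 4825 * 100 = 61.3886%

61.3886 %


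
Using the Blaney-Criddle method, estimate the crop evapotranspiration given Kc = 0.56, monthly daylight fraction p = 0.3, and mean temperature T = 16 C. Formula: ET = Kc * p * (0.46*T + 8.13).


ET = Kc * p * (0.46*T + 8.13)
ET = 0.56 * 0.3 * (0.46*16 + 8.13)
ET = 0.56 * 0.3 * 15.4900

2.6023 mm/day


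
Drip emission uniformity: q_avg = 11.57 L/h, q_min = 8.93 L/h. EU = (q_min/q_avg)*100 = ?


EU = (q_min/q_avg)*100 = (8.93/11.57)*100 = 77.1824%

77.1824 %


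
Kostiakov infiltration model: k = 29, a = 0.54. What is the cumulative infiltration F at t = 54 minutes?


F = k * t^a = 29 * 54^0.54
F = 29 * 8.619710

249.9716 mm


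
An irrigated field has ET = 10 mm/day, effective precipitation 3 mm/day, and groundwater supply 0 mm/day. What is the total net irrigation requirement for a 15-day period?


Daily deficit = ET - Pe - GW = 10 - 3 - 0 = 7 mm/day
NIR = 7 * 15 = 105 mm

105.0000 mm


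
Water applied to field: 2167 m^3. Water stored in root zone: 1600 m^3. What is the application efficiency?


Ea = V_root / V_field * 100 = 1600 / 2167 * 100 = 73.8348%

73.8348 %


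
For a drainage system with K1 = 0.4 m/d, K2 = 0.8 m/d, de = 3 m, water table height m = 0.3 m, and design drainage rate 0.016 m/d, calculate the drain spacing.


S^2 = 8*K2*de*m/q + 4*K1*m^2/q
S^2 = 8*0.8*3*0.3/0.016 + 4*0.4*0.3^2/0.016
S = sqrt(369.0000)

19.2094 m


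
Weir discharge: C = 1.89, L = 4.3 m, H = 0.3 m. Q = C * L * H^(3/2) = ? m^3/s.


Q = C * L * H^(3/2) = 1.89 * 4.3 * 0.3^1.5 = 1.89 * 4.3 * 0.164317

1.3354 m^3/s


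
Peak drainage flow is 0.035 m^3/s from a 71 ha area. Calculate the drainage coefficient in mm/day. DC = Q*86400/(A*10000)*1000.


DC = Q * 86400 / (A * 10000) * 1000
DC = 0.035 * 86400 / (71 * 10000) * 1000
DC = 3024000.0000 / 710000

4.2592 mm/day


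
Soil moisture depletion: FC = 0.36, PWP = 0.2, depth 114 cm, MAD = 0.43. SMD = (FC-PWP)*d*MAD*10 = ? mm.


SMD = (FC - PWP) * d * MAD * 10
SMD = (0.36 - 0.2) * 114 * 0.43 * 10
SMD = 0.1600 * 114 * 0.43 * 10

78.4320 mm


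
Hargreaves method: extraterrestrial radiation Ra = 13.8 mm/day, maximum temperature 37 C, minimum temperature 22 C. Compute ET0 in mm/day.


Tmean = (Tmax + Tmin)/2 = (37 + 22)/2 = 29.5
ET0 = 0.0023 * 13.8 * (29.5 + 17.8) * sqrt(37 - 22)
ET0 = 0.0023 * 13.8 * 47.3 * 3.872983

5.8145 mm/day


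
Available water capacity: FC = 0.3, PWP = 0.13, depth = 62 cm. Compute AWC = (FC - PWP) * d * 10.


AWC = (FC - PWP) * d * 10
AWC = (0.3 - 0.13) * 62 * 10
AWC = 0.1700 * 62 * 10

105.4000 mm


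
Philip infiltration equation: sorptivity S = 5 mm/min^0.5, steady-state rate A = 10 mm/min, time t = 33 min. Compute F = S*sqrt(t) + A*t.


F = S*sqrt(t) + A*t
F = 5*sqrt(33) + 10*33
F = 5*5.744563 + 330

358.7228 mm


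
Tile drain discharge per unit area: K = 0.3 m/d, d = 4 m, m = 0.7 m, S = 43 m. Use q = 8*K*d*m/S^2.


q = 8*K*d*m/S^2
q = 8*0.3*4*0.7/43^2
q = 6.7200 / 1849

0.0036 m/d


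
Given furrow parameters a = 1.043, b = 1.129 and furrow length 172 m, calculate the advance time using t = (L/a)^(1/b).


t = (L/a)^(1/b)
t = (172/1.043)^(1/1.129)
t = 164.908917^(1/1.129)

92.0240 min


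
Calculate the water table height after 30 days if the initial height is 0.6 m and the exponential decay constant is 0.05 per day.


m = m0 * exp(-k*t)
m = 0.6 * exp(-0.05 * 30)
m = 0.6 * exp(-1.5000)

0.1339 m


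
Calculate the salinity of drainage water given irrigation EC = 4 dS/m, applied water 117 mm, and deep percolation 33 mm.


EC_dw = EC_iw * D_iw / D_dw
EC_dw = 4 * 117 / 33
EC_dw = 468 / 33

14.1818 dS/m


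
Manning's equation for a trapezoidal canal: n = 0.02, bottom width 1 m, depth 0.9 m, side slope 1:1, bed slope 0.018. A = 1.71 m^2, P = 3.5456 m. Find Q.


R = A/P = 1.71/3.5456 = 0.482288
Q = (1/0.02) * 1.71 * 0.482288^(2/3) * 0.018^0.5

7.0546 m^3/s


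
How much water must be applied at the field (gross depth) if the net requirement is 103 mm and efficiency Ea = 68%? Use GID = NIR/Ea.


Ea = 68% = 0.68
GID = NIR / Ea = 103 / 0.68 = 151.4706 mm

151.4706 mm


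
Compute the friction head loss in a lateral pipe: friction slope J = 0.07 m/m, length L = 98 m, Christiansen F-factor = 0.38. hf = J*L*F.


hf = J * L * F = 0.07 * 98 * 0.38 = 2.6068 m

2.6068 m


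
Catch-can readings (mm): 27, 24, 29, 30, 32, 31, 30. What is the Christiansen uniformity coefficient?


mean = 29.000000 mm
MAD = 2.000000 mm
CU = (1 - 2.000000/29.000000)*100

93.1034 %


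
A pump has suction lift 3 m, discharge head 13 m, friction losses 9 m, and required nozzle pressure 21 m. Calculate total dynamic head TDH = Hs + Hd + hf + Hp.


TDH = Hs + Hd + hf + Hp = 3 + 13 + 9 + 21 = 46

46 m


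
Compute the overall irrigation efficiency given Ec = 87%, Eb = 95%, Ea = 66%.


Ec = 0.87, Eb = 0.95, Ea = 0.66
E = 0.87 * 0.95 * 0.66 * 100 = 54.5490%

54.5490 %


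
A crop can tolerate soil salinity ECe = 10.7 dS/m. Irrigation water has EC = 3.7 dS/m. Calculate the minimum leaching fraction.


LR = ECiw / (5*ECe - ECiw)
LR = 3.7 / (5*10.7 - 3.7)
LR = 3.7 / 49.8000

0.0743


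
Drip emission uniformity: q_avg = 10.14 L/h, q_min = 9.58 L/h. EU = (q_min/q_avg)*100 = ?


EU = (q_min/q_avg)*100 = (9.58/10.14)*100 = 94.4773%

94.4773 %


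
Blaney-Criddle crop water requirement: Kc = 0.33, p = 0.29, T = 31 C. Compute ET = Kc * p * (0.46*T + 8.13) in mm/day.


ET = Kc * p * (0.46*T + 8.13)
ET = 0.33 * 0.29 * (0.46*31 + 8.13)
ET = 0.33 * 0.29 * 22.3900

2.1427 mm/day


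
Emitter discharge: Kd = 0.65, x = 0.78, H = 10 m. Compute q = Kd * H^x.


q = Kd * H^x = 0.65 * 10^0.78 = 0.65 * 6.025596

3.9166 L/h


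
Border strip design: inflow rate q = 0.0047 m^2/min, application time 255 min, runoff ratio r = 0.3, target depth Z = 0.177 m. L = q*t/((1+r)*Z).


L = q*t/((1+r)*Z)
L = 0.0047*255/((1+0.3)*0.177)
L = 1.1985/0.2301

5.2086 m


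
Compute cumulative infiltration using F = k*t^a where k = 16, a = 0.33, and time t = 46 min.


F = k * t^a = 16 * 46^0.33
F = 16 * 3.537611

56.6018 mm


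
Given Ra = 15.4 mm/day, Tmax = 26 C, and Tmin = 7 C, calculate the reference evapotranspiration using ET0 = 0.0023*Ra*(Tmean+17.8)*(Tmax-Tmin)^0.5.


Tmean = (Tmax + Tmin)/2 = (26 + 7)/2 = 16.5
ET0 = 0.0023 * 15.4 * (16.5 + 17.8) * sqrt(26 - 7)
ET0 = 0.0023 * 15.4 * 34.3 * 4.358899

5.2957 mm/day


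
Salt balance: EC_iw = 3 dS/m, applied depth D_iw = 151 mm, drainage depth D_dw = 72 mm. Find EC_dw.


EC_dw = EC_iw * D_iw / D_dw
EC_dw = 3 * 151 / 72
EC_dw = 453 / 72

6.2917 dS/m


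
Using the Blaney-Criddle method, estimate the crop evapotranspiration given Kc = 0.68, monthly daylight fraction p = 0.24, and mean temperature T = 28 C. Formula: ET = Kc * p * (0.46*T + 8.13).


ET = Kc * p * (0.46*T + 8.13)
ET = 0.68 * 0.24 * (0.46*28 + 8.13)
ET = 0.68 * 0.24 * 21.0100

3.4288 mm/day


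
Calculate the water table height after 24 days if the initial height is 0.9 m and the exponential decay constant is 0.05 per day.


m = m0 * exp(-k*t)
m = 0.9 * exp(-0.05 * 24)
m = 0.9 * exp(-1.2000)

0.2711 m


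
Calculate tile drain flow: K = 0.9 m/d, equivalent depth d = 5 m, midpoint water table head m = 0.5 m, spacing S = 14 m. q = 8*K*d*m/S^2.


q = 8*K*d*m/S^2
q = 8*0.9*5*0.5/14^2
q = 18.0000 / 196

0.0918 m/d


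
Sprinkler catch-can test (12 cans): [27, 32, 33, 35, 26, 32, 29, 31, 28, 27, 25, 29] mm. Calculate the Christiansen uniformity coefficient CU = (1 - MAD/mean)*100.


mean = 29.500000 mm
MAD = 2.583333 mm
CU = (1 - 2.583333/29.500000)*100

91.2429 %


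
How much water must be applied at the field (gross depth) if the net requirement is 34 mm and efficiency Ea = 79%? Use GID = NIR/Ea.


Ea = 79% = 0.79
GID = NIR / Ea = 34 / 0.79 = 43.0380 mm

43.0380 mm


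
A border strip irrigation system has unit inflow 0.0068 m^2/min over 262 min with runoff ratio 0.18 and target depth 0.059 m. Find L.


L = q*t/((1+r)*Z)
L = 0.0068*262/((1+0.18)*0.059)
L = 1.7816/0.06962

25.5903 m


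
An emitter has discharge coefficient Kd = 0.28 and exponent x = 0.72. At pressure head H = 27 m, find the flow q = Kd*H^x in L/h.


q = Kd * H^x = 0.28 * 27^0.72 = 0.28 * 10.729560

3.0043 L/h


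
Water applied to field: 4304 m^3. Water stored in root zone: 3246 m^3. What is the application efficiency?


Ea = V_root / V_field * 100 = 3246 / 4304 * 100 = 75.4182%

75.4182 %


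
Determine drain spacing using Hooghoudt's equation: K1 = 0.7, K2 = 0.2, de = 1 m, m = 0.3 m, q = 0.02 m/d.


S^2 = 8*K2*de*m/q + 4*K1*m^2/q
S^2 = 8*0.2*1*0.3/0.02 + 4*0.7*0.3^2/0.02
S = sqrt(36.6000)

6.0498 m


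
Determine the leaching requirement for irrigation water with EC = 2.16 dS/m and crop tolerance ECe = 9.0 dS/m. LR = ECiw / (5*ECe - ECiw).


LR = ECiw / (5*ECe - ECiw)
LR = 2.16 / (5*9.0 - 2.16)
LR = 2.16 / 42.8400

0.0504


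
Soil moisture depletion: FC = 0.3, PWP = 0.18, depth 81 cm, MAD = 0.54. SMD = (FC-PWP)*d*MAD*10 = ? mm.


SMD = (FC - PWP) * d * MAD * 10
SMD = (0.3 - 0.18) * 81 * 0.54 * 10
SMD = 0.1200 * 81 * 0.54 * 10

52.4880 mm


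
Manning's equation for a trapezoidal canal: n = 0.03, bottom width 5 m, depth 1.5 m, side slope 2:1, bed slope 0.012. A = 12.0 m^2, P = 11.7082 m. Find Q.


R = A/P = 12.0/11.7082 = 1.024923
Q = (1/0.03) * 12.0 * 1.024923^(2/3) * 0.012^0.5

44.5429 m^3/s


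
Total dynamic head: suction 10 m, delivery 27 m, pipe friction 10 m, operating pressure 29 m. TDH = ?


TDH = Hs + Hd + hf + Hp = 10 + 27 + 10 + 29 = 76

76 m


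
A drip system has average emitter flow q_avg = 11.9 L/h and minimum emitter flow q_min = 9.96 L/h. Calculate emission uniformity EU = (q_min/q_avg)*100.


EU = (q_min/q_avg)*100 = (9.96/11.9)*100 = 83.6975%

83.6975 %


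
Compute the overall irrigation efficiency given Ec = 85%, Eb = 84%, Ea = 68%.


Ec = 0.85, Eb = 0.84, Ea = 0.68
E = 0.85 * 0.84 * 0.68 * 100 = 48.5520%

48.5520 %


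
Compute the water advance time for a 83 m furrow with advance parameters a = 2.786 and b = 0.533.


t = (L/a)^(1/b)
t = (83/2.786)^(1/0.533)
t = 29.791816^(1/0.533)

582.9890 min


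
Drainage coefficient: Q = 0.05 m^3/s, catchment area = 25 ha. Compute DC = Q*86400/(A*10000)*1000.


DC = Q * 86400 / (A * 10000) * 1000
DC = 0.05 * 86400 / (25 * 10000) * 1000
DC = 4320000.0000 / 250000

17.2800 mm/day


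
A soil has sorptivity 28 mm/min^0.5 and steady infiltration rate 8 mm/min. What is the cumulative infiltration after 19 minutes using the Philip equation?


F = S*sqrt(t) + A*t
F = 28*sqrt(19) + 8*19
F = 28*4.358899 + 152

274.0492 mm


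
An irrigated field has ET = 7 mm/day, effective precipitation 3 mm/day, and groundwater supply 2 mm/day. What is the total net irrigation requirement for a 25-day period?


Daily deficit = ET - Pe - GW = 7 - 3 - 2 = 2 mm/day
NIR = 2 * 25 = 50 mm

50.0000 mm


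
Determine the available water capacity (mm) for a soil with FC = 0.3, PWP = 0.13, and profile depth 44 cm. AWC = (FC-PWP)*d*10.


AWC = (FC - PWP) * d * 10
AWC = (0.3 - 0.13) * 44 * 10
AWC = 0.1700 * 44 * 10

74.8000 mm


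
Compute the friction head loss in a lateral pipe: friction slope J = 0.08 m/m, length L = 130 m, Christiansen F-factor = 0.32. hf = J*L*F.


hf = J * L * F = 0.08 * 130 * 0.32 = 3.3280 m

3.3280 m


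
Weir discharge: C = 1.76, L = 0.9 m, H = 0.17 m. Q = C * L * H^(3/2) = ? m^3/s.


Q = C * L * H^(3/2) = 1.76 * 0.9 * 0.17^1.5 = 1.76 * 0.9 * 0.070093

0.1110 m^3/s


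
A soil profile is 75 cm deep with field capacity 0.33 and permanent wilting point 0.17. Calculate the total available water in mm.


AWC = (FC - PWP) * d * 10
AWC = (0.33 - 0.17) * 75 * 10
AWC = 0.1600 * 75 * 10

120.0000 mm


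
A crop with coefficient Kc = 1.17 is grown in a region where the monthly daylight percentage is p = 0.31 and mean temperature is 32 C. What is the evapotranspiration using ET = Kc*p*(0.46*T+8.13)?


ET = Kc * p * (0.46*T + 8.13)
ET = 1.17 * 0.31 * (0.46*32 + 8.13)
ET = 1.17 * 0.31 * 22.8500

8.2877 mm/day


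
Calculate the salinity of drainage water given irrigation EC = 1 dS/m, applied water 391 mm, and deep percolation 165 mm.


EC_dw = EC_iw * D_iw / D_dw
EC_dw = 1 * 391 / 165
EC_dw = 391 / 165

2.3697 dS/m


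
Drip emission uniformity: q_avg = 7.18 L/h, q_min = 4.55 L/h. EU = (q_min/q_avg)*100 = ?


EU = (q_min/q_avg)*100 = (4.55/7.18)*100 = 63.3705%

63.3705 %


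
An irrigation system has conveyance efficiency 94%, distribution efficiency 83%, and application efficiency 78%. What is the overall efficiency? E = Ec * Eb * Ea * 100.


Ec = 0.94, Eb = 0.83, Ea = 0.78
E = 0.94 * 0.83 * 0.78 * 100 = 60.8556%

60.8556 %


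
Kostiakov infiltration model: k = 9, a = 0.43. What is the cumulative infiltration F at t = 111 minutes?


F = k * t^a = 9 * 111^0.43
F = 9 * 7.576853

68.1917 mm


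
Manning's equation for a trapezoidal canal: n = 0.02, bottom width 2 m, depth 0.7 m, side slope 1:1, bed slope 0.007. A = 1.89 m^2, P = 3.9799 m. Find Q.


R = A/P = 1.89/3.9799 = 0.474886
Q = (1/0.02) * 1.89 * 0.474886^(2/3) * 0.007^0.5

4.8125 m^3/s


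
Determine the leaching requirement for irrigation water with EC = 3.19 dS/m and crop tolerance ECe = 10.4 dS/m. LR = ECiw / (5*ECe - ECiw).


LR = ECiw / (5*ECe - ECiw)
LR = 3.19 / (5*10.4 - 3.19)
LR = 3.19 / 48.8100

0.0654


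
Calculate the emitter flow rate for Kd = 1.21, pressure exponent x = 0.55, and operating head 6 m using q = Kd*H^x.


q = Kd * H^x = 1.21 * 6^0.55 = 1.21 * 2.679065

3.2417 L/h


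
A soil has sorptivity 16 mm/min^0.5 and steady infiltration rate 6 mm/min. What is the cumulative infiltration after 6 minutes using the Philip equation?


F = S*sqrt(t) + A*t
F = 16*sqrt(6) + 6*6
F = 16*2.449490 + 36

75.1918 mm


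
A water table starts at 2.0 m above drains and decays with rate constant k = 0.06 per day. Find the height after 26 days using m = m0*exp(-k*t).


m = m0 * exp(-k*t)
m = 2.0 * exp(-0.06 * 26)
m = 2.0 * exp(-1.5600)

0.4203 m


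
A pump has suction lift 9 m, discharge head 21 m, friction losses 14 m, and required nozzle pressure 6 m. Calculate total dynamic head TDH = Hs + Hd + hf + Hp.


TDH = Hs + Hd + hf + Hp = 9 + 21 + 14 + 6 = 50

50 m


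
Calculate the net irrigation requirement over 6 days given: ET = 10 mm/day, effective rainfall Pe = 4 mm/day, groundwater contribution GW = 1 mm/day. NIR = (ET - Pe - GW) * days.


Daily deficit = ET - Pe - GW = 10 - 4 - 1 = 5 mm/day
NIR = 5 * 6 = 30 mm

30.0000 mm


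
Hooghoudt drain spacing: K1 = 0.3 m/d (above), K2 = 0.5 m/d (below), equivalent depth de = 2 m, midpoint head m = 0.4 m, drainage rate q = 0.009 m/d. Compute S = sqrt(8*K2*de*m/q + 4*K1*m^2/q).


S^2 = 8*K2*de*m/q + 4*K1*m^2/q
S^2 = 8*0.5*2*0.4/0.009 + 4*0.3*0.4^2/0.009
S = sqrt(376.8889)

19.4136 m


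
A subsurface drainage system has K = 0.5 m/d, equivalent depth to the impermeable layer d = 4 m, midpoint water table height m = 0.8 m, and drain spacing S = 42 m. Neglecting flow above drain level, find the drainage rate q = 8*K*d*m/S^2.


q = 8*K*d*m/S^2
q = 8*0.5*4*0.8/42^2
q = 12.8000 / 1764

0.0073 m/d


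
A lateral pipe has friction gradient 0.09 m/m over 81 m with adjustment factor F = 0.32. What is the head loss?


hf = J * L * F = 0.09 * 81 * 0.32 = 2.3328 m

2.3328 m


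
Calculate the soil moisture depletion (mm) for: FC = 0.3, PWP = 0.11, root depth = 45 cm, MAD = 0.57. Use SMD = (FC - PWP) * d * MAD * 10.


SMD = (FC - PWP) * d * MAD * 10
SMD = (0.3 - 0.11) * 45 * 0.57 * 10
SMD = 0.1900 * 45 * 0.57 * 10

48.7350 mm


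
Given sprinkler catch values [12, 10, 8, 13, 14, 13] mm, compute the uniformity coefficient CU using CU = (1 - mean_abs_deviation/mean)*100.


mean = 11.666667 mm
MAD = 1.777778 mm
CU = (1 - 1.777778/11.666667)*100

84.7619 %


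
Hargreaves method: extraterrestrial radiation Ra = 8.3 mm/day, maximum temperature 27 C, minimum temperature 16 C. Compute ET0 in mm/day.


Tmean = (Tmax + Tmin)/2 = (27 + 16)/2 = 21.5
ET0 = 0.0023 * 8.3 * (21.5 + 17.8) * sqrt(27 - 16)
ET0 = 0.0023 * 8.3 * 39.3 * 3.316625

2.4883 mm/day


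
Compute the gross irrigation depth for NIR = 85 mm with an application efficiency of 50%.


Ea = 50% = 0.5
GID = NIR / Ea = 85 / 0.5 = 170.0000 mm

170.0000 mm


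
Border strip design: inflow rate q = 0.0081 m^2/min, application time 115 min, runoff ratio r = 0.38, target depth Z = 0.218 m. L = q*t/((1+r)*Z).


L = q*t/((1+r)*Z)
L = 0.0081*115/((1+0.38)*0.218)
L = 0.9315/0.30084

3.0963 m


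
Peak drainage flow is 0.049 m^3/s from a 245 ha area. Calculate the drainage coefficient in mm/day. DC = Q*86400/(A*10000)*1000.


DC = Q * 86400 / (A * 10000) * 1000
DC = 0.049 * 86400 / (245 * 10000) * 1000
DC = 4233600.0000 / 2450000

1.7280 mm/day


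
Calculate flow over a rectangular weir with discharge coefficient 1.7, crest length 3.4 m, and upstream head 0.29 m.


Q = C * L * H^(3/2) = 1.7 * 3.4 * 0.29^1.5 = 1.7 * 3.4 * 0.156170

0.9027 m^3/s


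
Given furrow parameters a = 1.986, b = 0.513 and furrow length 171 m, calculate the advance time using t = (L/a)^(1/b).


t = (L/a)^(1/b)
t = (171/1.986)^(1/0.513)
t = 86.102719^(1/0.513)

5915.1083 min


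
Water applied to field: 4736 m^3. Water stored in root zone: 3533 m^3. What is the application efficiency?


Ea = V_root / V_field * 100 = 3533 / 4736 * 100 = 74.5988%

74.5988 %


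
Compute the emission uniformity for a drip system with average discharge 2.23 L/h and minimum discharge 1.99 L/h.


EU = (q_min/q_avg)*100 = (1.99/2.23)*100 = 89.2377%

89.2377 %


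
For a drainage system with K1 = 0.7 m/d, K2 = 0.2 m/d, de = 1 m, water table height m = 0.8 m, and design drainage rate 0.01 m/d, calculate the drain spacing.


S^2 = 8*K2*de*m/q + 4*K1*m^2/q
S^2 = 8*0.2*1*0.8/0.01 + 4*0.7*0.8^2/0.01
S = sqrt(307.2000)

17.5271 m


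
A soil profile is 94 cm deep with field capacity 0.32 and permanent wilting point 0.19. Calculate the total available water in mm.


AWC = (FC - PWP) * d * 10
AWC = (0.32 - 0.19) * 94 * 10
AWC = 0.1300 * 94 * 10

122.2000 mm


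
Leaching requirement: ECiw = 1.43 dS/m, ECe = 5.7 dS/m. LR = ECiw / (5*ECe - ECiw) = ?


LR = ECiw / (5*ECe - ECiw)
LR = 1.43 / (5*5.7 - 1.43)
LR = 1.43 / 27.0700

0.0528


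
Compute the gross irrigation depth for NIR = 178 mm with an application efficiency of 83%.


Ea = 83% = 0.83
GID = NIR / Ea = 178 / 0.83 = 214.4578 mm

214.4578 mm


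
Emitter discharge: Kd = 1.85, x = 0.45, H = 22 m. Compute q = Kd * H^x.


q = Kd * H^x = 1.85 * 22^0.45 = 1.85 * 4.018743

7.4347 L/h


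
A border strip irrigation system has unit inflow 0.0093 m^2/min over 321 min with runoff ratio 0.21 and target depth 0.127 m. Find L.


L = q*t/((1+r)*Z)
L = 0.0093*321/((1+0.21)*0.127)
L = 2.9853/0.15367

19.4267 m


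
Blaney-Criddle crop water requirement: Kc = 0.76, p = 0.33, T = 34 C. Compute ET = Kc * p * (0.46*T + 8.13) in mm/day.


ET = Kc * p * (0.46*T + 8.13)
ET = 0.76 * 0.33 * (0.46*34 + 8.13)
ET = 0.76 * 0.33 * 23.7700

5.9615 mm/day


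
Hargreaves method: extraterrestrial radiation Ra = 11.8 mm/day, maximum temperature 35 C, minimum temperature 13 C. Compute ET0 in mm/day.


Tmean = (Tmax + Tmin)/2 = (35 + 13)/2 = 24.0
ET0 = 0.0023 * 11.8 * (24.0 + 17.8) * sqrt(35 - 13)
ET0 = 0.0023 * 11.8 * 41.8 * 4.690416

5.3211 mm/day


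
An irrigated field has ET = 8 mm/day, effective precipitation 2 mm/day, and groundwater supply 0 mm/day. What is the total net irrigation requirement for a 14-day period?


Daily deficit = ET - Pe - GW = 8 - 2 - 0 = 6 mm/day
NIR = 6 * 14 = 84 mm

84.0000 mm


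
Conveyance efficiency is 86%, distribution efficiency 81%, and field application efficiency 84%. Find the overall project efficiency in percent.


Ec = 0.86, Eb = 0.81, Ea = 0.84
E = 0.86 * 0.81 * 0.84 * 100 = 58.5144%

58.5144 %


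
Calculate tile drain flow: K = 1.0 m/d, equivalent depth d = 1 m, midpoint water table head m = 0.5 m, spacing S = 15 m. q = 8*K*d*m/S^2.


q = 8*K*d*m/S^2
q = 8*1.0*1*0.5/15^2
q = 4.0000 / 225

0.0178 m/d


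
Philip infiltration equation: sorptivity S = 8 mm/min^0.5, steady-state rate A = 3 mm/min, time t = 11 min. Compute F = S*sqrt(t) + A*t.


F = S*sqrt(t) + A*t
F = 8*sqrt(11) + 3*11
F = 8*3.316625 + 33

59.5330 mm


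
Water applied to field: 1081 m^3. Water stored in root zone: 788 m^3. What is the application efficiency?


Ea = V_root / V_field * 100 = 788 / 1081 * 100 = 72.8955%

72.8955 %


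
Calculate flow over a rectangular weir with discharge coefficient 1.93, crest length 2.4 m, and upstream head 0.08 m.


Q = C * L * H^(3/2) = 1.93 * 2.4 * 0.08^1.5 = 1.93 * 2.4 * 0.022627

0.1048 m^3/s


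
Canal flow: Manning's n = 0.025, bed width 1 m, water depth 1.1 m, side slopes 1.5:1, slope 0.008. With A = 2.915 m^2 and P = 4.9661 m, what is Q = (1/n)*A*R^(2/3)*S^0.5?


R = A/P = 2.915/4.9661 = 0.586980
Q = (1/0.025) * 2.915 * 0.586980^(2/3) * 0.008^0.5

7.3113 m^3/s


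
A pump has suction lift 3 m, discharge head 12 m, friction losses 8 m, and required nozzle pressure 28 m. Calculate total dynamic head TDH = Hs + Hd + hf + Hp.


TDH = Hs + Hd + hf + Hp = 3 + 12 + 8 + 28 = 51

51 m


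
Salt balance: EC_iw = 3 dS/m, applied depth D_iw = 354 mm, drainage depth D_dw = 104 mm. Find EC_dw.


EC_dw = EC_iw * D_iw / D_dw
EC_dw = 3 * 354 / 104
EC_dw = 1062 / 104

10.2115 dS/m


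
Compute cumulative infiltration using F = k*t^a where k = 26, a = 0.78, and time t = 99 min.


F = k * t^a = 26 * 99^0.78
F = 26 * 36.024292

936.6316 mm


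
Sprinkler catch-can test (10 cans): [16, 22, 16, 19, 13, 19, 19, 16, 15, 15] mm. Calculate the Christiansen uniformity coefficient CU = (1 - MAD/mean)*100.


mean = 17.000000 mm
MAD = 2.200000 mm
CU = (1 - 2.200000/17.000000)*100

87.0588 %


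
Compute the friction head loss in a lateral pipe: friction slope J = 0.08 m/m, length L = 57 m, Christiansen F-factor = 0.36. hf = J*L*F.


hf = J * L * F = 0.08 * 57 * 0.36 = 1.6416 m

1.6416 m


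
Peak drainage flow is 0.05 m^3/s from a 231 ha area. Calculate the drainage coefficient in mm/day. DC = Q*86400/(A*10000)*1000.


DC = Q * 86400 / (A * 10000) * 1000
DC = 0.05 * 86400 / (231 * 10000) * 1000
DC = 4320000.0000 / 2310000

1.8701 mm/day


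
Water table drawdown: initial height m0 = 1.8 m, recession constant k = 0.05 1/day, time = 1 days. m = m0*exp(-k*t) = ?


m = m0 * exp(-k*t)
m = 1.8 * exp(-0.05 * 1)
m = 1.8 * exp(-0.0500)

1.7122 m


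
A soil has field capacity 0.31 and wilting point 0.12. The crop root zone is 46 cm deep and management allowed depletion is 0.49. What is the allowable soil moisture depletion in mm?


SMD = (FC - PWP) * d * MAD * 10
SMD = (0.31 - 0.12) * 46 * 0.49 * 10
SMD = 0.1900 * 46 * 0.49 * 10

42.8260 mm


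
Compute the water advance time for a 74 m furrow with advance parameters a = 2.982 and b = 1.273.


t = (L/a)^(1/b)
t = (74/2.982)^(1/1.273)
t = 24.815560^(1/1.273)

12.4629 min


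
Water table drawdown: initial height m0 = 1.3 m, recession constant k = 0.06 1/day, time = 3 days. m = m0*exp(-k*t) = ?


m = m0 * exp(-k*t)
m = 1.3 * exp(-0.06 * 3)
m = 1.3 * exp(-0.1800)

1.0859 m


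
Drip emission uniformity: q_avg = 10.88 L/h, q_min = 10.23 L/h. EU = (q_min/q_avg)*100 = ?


EU = (q_min/q_avg)*100 = (10.23/10.88)*100 = 94.0257%

94.0257 %


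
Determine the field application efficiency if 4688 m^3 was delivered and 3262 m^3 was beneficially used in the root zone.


Ea = V_root / V_field * 100 = 3262 / 4688 * 100 = 69.5819%

69.5819 %


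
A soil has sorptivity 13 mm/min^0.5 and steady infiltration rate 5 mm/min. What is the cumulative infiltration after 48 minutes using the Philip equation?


F = S*sqrt(t) + A*t
F = 13*sqrt(48) + 5*48
F = 13*6.928203 + 240

330.0666 mm


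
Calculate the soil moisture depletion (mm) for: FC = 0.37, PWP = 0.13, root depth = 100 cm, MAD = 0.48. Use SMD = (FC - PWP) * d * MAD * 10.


SMD = (FC - PWP) * d * MAD * 10
SMD = (0.37 - 0.13) * 100 * 0.48 * 10
SMD = 0.2400 * 100 * 0.48 * 10

115.2000 mm


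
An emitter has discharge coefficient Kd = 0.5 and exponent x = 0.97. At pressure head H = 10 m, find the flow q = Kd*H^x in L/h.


q = Kd * H^x = 0.5 * 10^0.97 = 0.5 * 9.332543

4.6663 L/h


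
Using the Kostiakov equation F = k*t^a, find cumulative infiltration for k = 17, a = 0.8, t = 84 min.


F = k * t^a = 17 * 84^0.8
F = 17 * 34.627683

588.6706 mm


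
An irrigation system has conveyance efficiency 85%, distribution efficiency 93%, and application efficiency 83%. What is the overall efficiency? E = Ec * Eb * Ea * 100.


Ec = 0.85, Eb = 0.93, Ea = 0.83
E = 0.85 * 0.93 * 0.83 * 100 = 65.6115%

65.6115 %


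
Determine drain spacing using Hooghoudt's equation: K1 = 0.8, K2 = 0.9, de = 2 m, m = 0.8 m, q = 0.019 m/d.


S^2 = 8*K2*de*m/q + 4*K1*m^2/q
S^2 = 8*0.9*2*0.8/0.019 + 4*0.8*0.8^2/0.019
S = sqrt(714.1053)

26.7227 m


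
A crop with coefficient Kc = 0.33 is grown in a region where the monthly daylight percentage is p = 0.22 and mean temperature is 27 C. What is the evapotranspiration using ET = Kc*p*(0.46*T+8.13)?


ET = Kc * p * (0.46*T + 8.13)
ET = 0.33 * 0.22 * (0.46*27 + 8.13)
ET = 0.33 * 0.22 * 20.5500

1.4919 mm/day


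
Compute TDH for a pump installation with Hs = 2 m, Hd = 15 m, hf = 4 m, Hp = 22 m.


TDH = Hs + Hd + hf + Hp = 2 + 15 + 4 + 22 = 43

43 m


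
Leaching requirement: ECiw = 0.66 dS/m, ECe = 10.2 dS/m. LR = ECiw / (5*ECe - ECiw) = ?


LR = ECiw / (5*ECe - ECiw)
LR = 0.66 / (5*10.2 - 0.66)
LR = 0.66 / 50.3400

0.0131


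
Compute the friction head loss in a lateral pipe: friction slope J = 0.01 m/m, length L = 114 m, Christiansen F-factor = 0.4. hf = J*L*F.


hf = J * L * F = 0.01 * 114 * 0.4 = 0.4560 m

0.4560 m


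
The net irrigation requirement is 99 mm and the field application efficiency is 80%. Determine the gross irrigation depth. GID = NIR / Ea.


Ea = 80% = 0.8
GID = NIR / Ea = 99 / 0.8 = 123.7500 mm

123.7500 mm


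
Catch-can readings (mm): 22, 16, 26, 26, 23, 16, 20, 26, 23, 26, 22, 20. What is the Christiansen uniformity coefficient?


mean = 22.166667 mm
MAD = 2.833333 mm
CU = (1 - 2.833333/22.166667)*100

87.2180 %


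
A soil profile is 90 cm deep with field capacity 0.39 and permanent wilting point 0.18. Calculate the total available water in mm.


AWC = (FC - PWP) * d * 10
AWC = (0.39 - 0.18) * 90 * 10
AWC = 0.2100 * 90 * 10

189.0000 mm


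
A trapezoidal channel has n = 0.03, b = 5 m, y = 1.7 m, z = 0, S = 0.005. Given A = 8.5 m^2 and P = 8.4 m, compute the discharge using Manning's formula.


R = A/P = 8.5/8.4 = 1.011905
Q = (1/0.03) * 8.5 * 1.011905^(2/3) * 0.005^0.5

20.1934 m^3/s


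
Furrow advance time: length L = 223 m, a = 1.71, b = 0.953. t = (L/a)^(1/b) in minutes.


t = (L/a)^(1/b)
t = (223/1.71)^(1/0.953)
t = 130.409357^(1/0.953)

165.8179 min


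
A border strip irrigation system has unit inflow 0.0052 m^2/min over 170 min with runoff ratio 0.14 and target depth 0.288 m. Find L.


L = q*t/((1+r)*Z)
L = 0.0052*170/((1+0.14)*0.288)
L = 0.884/0.32832

2.6925 m


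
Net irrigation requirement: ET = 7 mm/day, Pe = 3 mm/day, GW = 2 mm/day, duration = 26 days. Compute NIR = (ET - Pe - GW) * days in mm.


Daily deficit = ET - Pe - GW = 7 - 3 - 2 = 2 mm/day
NIR = 2 * 26 = 52 mm

52.0000 mm


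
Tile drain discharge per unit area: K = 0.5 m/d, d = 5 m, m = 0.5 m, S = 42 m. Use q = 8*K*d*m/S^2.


q = 8*K*d*m/S^2
q = 8*0.5*5*0.5/42^2
q = 10.0000 / 1764

0.0057 m/d


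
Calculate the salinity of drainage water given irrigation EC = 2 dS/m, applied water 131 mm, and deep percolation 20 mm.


EC_dw = EC_iw * D_iw / D_dw
EC_dw = 2 * 131 / 20
EC_dw = 262 / 20

13.1000 dS/m


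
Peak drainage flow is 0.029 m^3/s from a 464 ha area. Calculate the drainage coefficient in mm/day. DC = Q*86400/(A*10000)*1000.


DC = Q * 86400 / (A * 10000) * 1000
DC = 0.029 * 86400 / (464 * 10000) * 1000
DC = 2505600.0000 / 4640000

0.5400 mm/day


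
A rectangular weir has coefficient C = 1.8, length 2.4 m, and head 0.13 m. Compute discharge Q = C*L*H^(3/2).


Q = C * L * H^(3/2) = 1.8 * 2.4 * 0.13^1.5 = 1.8 * 2.4 * 0.046872

0.2025 m^3/s


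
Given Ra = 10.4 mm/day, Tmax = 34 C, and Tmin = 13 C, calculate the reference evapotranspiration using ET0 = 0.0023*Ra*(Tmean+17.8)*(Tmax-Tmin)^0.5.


Tmean = (Tmax + Tmin)/2 = (34 + 13)/2 = 23.5
ET0 = 0.0023 * 10.4 * (23.5 + 17.8) * sqrt(34 - 13)
ET0 = 0.0023 * 10.4 * 41.3 * 4.582576

4.5271 mm/day


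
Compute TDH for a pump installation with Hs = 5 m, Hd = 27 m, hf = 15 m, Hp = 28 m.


TDH = Hs + Hd + hf + Hp = 5 + 27 + 15 + 28 = 75

75 m


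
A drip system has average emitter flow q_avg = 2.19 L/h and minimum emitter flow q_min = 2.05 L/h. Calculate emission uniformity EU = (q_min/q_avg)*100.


EU = (q_min/q_avg)*100 = (2.05/2.19)*100 = 93.6073%

93.6073 %


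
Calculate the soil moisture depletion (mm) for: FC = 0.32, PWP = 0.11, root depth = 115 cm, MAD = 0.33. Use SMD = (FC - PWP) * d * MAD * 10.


SMD = (FC - PWP) * d * MAD * 10
SMD = (0.32 - 0.11) * 115 * 0.33 * 10
SMD = 0.2100 * 115 * 0.33 * 10

79.6950 mm


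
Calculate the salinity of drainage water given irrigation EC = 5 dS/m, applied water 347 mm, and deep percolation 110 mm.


EC_dw = EC_iw * D_iw / D_dw
EC_dw = 5 * 347 / 110
EC_dw = 1735 / 110

15.7727 dS/m


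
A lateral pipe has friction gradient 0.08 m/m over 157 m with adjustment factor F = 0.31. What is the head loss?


hf = J * L * F = 0.08 * 157 * 0.31 = 3.8936 m

3.8936 m


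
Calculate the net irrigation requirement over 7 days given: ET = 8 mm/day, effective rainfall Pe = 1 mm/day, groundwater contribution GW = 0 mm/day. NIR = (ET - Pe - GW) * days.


Daily deficit = ET - Pe - GW = 8 - 1 - 0 = 7 mm/day
NIR = 7 * 7 = 49 mm

49.0000 mm


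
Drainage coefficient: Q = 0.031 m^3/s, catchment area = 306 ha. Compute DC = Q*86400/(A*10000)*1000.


DC = Q * 86400 / (A * 10000) * 1000
DC = 0.031 * 86400 / (306 * 10000) * 1000
DC = 2678400.0000 / 3060000

0.8753 mm/day


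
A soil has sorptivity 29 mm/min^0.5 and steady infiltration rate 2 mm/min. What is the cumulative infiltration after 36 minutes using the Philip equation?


F = S*sqrt(t) + A*t
F = 29*sqrt(36) + 2*36
F = 29*6.000000 + 72

246.0000 mm


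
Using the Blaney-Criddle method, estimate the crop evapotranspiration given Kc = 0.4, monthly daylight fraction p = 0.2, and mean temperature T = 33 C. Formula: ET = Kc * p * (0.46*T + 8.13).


ET = Kc * p * (0.46*T + 8.13)
ET = 0.4 * 0.2 * (0.46*33 + 8.13)
ET = 0.4 * 0.2 * 23.3100

1.8648 mm/day


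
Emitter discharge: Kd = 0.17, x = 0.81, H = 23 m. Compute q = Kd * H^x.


q = Kd * H^x = 0.17 * 23^0.81 = 0.17 * 12.676505

2.1550 L/h


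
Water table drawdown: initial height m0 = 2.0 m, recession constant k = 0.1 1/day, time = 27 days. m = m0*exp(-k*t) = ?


m = m0 * exp(-k*t)
m = 2.0 * exp(-0.1 * 27)
m = 2.0 * exp(-2.7000)

0.1344 m


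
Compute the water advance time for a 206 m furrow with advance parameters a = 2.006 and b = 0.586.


t = (L/a)^(1/b)
t = (206/2.006)^(1/0.586)
t = 102.691924^(1/0.586)

2708.0444 min


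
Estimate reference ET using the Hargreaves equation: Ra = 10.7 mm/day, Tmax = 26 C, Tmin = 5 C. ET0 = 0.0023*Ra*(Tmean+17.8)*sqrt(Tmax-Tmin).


Tmean = (Tmax + Tmin)/2 = (26 + 5)/2 = 15.5
ET0 = 0.0023 * 10.7 * (15.5 + 17.8) * sqrt(26 - 5)
ET0 = 0.0023 * 10.7 * 33.3 * 4.582576

3.7555 mm/day


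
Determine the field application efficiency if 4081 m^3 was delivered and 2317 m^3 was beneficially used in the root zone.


Ea = V_root / V_field * 100 = 2317 / 4081 * 100 = 56.7753%

56.7753 %


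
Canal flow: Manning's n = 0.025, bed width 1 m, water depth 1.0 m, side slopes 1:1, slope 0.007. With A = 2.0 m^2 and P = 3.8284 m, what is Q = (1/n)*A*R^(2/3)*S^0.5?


R = A/P = 2.0/3.8284 = 0.522411
Q = (1/0.025) * 2.0 * 0.522411^(2/3) * 0.007^0.5

4.3416 m^3/s


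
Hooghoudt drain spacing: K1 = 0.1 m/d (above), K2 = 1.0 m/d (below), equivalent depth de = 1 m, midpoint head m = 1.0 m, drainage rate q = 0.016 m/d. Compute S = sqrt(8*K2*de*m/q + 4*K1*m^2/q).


S^2 = 8*K2*de*m/q + 4*K1*m^2/q
S^2 = 8*1.0*1*1.0/0.016 + 4*0.1*1.0^2/0.016
S = sqrt(525.0000)

22.9129 m


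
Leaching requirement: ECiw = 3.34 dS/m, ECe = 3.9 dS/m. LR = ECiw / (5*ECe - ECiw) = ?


LR = ECiw / (5*ECe - ECiw)
LR = 3.34 / (5*3.9 - 3.34)
LR = 3.34 / 16.1600

0.2067


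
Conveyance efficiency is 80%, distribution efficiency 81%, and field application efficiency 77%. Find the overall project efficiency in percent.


Ec = 0.8, Eb = 0.81, Ea = 0.77
E = 0.8 * 0.81 * 0.77 * 100 = 49.8960%

49.8960 %


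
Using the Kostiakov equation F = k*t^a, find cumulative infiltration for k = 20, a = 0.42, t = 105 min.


F = k * t^a = 20 * 105^0.42
F = 20 * 7.061541

141.2308 mm


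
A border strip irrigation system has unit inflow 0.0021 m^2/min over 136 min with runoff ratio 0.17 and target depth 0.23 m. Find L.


L = q*t/((1+r)*Z)
L = 0.0021*136/((1+0.17)*0.23)
L = 0.2856/0.2691

1.0613 m


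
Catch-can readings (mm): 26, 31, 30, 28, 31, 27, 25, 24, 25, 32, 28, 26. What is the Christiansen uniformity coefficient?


mean = 27.750000 mm
MAD = 2.250000 mm
CU = (1 - 2.250000/27.750000)*100

91.8919 %


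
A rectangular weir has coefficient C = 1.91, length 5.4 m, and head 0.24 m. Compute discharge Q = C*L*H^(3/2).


Q = C * L * H^(3/2) = 1.91 * 5.4 * 0.24^1.5 = 1.91 * 5.4 * 0.117576

1.2127 m^3/s
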